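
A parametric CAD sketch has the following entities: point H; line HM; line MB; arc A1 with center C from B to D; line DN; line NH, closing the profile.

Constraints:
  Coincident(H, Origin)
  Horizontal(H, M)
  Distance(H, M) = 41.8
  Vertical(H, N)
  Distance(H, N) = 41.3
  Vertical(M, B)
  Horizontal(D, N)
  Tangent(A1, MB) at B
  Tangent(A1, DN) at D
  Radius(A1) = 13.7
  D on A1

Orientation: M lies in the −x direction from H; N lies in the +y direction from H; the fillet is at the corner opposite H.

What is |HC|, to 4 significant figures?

39.39

H is at the origin; HM is horizontal with |HM| = 41.8 and M on the −x side, so M = (-41.80, 0.000). H and N share the same x with |HN| = 41.3 and N on the +y side, so N = (0.000, 41.30). The virtual corner opposite H is at (-41.80, 41.30). The tangent condition forces CB to be normal to MB and tangency of A1 to DN means the radius CD is perpendicular to DN, with radius 13.7, so the center C sits 13.7 in from both sides at C = (-28.10, 27.60). Then |HC| = |C − H| = 39.39.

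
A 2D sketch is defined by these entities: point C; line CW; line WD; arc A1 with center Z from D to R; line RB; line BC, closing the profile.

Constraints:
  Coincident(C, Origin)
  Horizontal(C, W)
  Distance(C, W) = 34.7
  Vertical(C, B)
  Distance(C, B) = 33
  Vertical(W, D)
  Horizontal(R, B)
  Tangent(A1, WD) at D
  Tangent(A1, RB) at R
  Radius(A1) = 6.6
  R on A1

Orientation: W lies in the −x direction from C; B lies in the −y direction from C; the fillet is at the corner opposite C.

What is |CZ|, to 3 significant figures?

38.6

C and B share the same x with |CB| = 33.0 and B on the −y side, so B = (0.00, -33.0). The virtual corner opposite C is at (-34.7, -33.0). A1 meets WD tangentially, so ZD is at right angles to WD and A1 meets RB tangentially, so ZR is at right angles to RB, with radius 6.6, so the center Z sits 6.6 in from both sides at Z = (-28.1, -26.4). Then |CZ| = |Z − C| = 38.6.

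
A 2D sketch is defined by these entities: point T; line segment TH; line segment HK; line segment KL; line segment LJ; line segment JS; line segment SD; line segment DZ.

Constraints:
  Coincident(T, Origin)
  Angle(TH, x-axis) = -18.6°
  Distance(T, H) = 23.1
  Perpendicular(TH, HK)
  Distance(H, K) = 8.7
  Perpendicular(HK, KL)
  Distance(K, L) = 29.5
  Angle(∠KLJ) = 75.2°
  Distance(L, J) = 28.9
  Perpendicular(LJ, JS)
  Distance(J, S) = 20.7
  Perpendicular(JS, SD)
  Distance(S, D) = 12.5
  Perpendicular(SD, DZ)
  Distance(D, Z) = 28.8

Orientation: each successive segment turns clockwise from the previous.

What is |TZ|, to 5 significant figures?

13.636

T is at the origin; TH runs at -18.6° with length 23.1, so H = (21.893, -7.3680). TH ⟂ HK, so HK runs at -108.60°; with |HK| = 8.7, K = (19.119, -15.614). HK ⟂ KL, so KL runs at 161.40°; with |KL| = 29.5, L = (-8.8407, -6.2042). ∠KLJ = 75.2° gives LJ at 56.600° from the x-axis; with |LJ| = 28.9, J = (7.0682, 17.923). LJ is perpendicular to JS, so JS runs at -33.400°; with |JS| = 20.7, S = (24.350, 6.5279). The perpendicularity gives SD at right angles to JS, so SD runs at -123.40°; with |SD| = 12.5, D = (17.469, -3.9077). SD is perpendicular to DZ, so DZ runs at 146.60°; with |DZ| = 28.8, Z = (-6.5750, 11.946). Then |TZ| = |Z − T| = 13.636.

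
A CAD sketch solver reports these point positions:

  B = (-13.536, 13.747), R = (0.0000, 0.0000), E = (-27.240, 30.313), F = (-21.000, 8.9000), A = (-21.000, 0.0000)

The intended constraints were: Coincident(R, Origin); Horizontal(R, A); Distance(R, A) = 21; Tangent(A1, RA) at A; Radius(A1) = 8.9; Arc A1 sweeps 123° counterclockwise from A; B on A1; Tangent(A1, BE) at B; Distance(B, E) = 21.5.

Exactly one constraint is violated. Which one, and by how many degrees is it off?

Tangent(A1, BE) at B — off by 6.60°.

R = (0.00, 0.00) ✓; R.y = 0.00, A.y = 0.00 ✓; |RA| = 21.00 ✓; ∠(FA, AR) = 90.00° ✓; |FA| = 8.900 ✓; bearing(F→B) − bearing(F→A) = 123.0° ✓; |FB| = 8.900 ✓; ∠(FB, BE) = 83.40° ✗; |BE| = 21.50 ✓.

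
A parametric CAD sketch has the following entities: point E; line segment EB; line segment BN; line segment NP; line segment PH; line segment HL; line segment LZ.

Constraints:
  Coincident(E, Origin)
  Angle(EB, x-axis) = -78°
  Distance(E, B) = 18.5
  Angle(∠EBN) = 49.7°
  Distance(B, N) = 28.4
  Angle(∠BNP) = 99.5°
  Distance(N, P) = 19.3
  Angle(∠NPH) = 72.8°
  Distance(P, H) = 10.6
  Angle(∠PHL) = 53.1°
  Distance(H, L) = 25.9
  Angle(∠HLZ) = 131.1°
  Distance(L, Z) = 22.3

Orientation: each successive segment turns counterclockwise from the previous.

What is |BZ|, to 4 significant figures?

61.53

∠PHL = 53.1° gives HL at 6.900° from the x-axis; with |HL| = 25.9, L = (28.51, 12.47). ∠HLZ = 131.1° gives LZ at 55.80° from the x-axis; with |LZ| = 22.3, Z = (41.05, 30.91). Then |BZ| = |Z − B| = 61.53.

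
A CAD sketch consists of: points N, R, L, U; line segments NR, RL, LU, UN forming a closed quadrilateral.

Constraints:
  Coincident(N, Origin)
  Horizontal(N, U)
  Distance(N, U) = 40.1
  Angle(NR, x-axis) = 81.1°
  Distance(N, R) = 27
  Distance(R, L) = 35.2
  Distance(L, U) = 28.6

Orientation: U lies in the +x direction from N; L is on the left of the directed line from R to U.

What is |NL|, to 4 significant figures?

48.62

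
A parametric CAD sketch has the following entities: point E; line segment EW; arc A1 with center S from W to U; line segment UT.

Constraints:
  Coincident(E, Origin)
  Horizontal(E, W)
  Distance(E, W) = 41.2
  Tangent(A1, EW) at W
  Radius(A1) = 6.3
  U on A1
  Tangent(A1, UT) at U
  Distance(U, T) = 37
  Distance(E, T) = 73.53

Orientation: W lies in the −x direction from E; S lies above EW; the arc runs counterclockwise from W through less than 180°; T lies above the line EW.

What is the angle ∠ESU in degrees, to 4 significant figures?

55.94°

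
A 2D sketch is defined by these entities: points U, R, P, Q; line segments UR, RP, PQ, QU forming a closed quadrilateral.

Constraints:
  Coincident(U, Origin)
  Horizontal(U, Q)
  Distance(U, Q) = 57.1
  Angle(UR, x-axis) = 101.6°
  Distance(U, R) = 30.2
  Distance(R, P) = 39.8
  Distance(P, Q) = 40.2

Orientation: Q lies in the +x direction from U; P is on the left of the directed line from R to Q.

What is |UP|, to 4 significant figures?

46.84

Checks: |RP| = 39.80 ✓; |PQ| = 40.20 ✓.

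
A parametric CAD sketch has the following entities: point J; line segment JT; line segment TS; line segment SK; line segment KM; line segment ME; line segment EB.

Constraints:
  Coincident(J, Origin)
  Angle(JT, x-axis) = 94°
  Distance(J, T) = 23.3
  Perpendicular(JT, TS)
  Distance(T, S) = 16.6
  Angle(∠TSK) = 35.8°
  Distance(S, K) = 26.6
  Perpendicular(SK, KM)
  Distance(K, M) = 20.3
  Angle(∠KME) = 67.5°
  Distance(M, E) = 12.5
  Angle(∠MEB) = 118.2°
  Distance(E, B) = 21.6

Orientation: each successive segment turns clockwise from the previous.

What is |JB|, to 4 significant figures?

14.55

J is at the origin; JT runs at 94.0° with length 23.3, so T = (-1.625, 23.24). The perpendicularity gives TS at right angles to JT, so TS runs at 4.000°; with |TS| = 16.6, S = (14.93, 24.40). ∠TSK = 35.8° gives SK at -140.2° from the x-axis; with |SK| = 26.6, K = (-5.502, 7.374). The perpendicularity gives KM at right angles to SK, so KM runs at 129.8°; with |KM| = 20.3, M = (-18.50, 22.97). ∠KME = 67.5° gives ME at 17.30° from the x-axis; with |ME| = 12.5, E = (-6.562, 26.69). ∠MEB = 118.2° gives EB at -44.50° from the x-axis; with |EB| = 21.6, B = (8.844, 11.55). Then |JB| = |B − J| = 14.55.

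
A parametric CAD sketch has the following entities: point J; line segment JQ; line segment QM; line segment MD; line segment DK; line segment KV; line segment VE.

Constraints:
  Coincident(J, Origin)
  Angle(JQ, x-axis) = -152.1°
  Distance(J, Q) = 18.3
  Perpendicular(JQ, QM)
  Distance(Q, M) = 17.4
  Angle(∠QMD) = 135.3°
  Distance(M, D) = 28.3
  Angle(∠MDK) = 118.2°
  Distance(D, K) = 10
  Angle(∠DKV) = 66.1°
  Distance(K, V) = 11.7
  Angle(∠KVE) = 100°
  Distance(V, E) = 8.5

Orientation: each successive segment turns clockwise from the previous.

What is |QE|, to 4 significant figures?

33.42

∠DKV = 66.1° gives KV at -102.5° from the x-axis; with |KV| = 11.7, V = (-8.865, 24.46). ∠KVE = 100.0° gives VE at 177.5° from the x-axis; with |VE| = 8.5, E = (-17.36, 24.83). Then |QE| = |E − Q| = 33.42.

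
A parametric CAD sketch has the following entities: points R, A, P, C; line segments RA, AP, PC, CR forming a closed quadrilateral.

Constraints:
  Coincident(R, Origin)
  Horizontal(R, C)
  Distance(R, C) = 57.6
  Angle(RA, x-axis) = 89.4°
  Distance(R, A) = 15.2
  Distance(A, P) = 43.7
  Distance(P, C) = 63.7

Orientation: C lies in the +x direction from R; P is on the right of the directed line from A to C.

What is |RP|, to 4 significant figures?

28.51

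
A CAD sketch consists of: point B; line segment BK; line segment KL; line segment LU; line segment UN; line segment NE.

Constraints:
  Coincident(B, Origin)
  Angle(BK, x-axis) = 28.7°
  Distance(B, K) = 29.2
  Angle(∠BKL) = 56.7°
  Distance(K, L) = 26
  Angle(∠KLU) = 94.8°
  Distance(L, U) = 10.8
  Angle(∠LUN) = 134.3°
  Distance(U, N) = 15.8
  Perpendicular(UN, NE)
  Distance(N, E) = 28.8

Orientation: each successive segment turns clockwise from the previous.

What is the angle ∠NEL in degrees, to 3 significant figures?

47.9°

∠LUN = 134.3° gives UN at 134° from the x-axis; with |UN| = 15.8, N = (1.65, -0.662). UN ⟂ NE, so NE runs at 44.5°; with |NE| = 28.8, E = (22.2, 19.5). Then cos ∠NEL = EN·EL / (|EN||EL|), giving 47.9°.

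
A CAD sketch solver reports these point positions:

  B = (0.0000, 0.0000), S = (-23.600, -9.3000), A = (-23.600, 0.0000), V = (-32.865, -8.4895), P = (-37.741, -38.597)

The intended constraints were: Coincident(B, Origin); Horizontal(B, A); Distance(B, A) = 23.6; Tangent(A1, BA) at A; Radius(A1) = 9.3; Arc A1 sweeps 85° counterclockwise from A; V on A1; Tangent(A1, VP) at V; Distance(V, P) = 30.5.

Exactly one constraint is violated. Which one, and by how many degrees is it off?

Tangent(A1, VP) at V — off by 4.20°.

B = (0.00, 0.00) ✓; B.y = 0.00, A.y = 0.00 ✓; |BA| = 23.60 ✓; ∠(SA, AB) = 90.00° ✓; |SA| = 9.300 ✓; bearing(S→V) − bearing(S→A) = 85.00° ✓; |SV| = 9.300 ✓; ∠(SV, VP) = 94.20° ✗; |VP| = 30.50 ✓.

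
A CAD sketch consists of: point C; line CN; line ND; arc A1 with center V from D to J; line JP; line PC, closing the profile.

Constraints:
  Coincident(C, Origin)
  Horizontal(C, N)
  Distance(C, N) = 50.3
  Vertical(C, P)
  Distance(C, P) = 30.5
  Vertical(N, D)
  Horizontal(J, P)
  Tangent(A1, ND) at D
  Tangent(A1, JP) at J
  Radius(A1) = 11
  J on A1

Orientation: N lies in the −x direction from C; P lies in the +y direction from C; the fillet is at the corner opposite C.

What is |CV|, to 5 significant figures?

43.872

C is at the origin; CN is horizontal with |CN| = 50.3 and N on the −x side, so N = (-50.300, 0.0000). CP is vertical with |CP| = 30.5 and P on the +y side, so P = (0.0000, 30.500). The virtual corner opposite C is at (-50.300, 30.500). Since A1 is tangent to ND there, VD ⟂ ND and since A1 is tangent to JP there, VJ ⟂ JP, with radius 11.0, so the center V sits 11.0 in from both sides at V = (-39.300, 19.500). Then |CV| = |V − C| = 43.872.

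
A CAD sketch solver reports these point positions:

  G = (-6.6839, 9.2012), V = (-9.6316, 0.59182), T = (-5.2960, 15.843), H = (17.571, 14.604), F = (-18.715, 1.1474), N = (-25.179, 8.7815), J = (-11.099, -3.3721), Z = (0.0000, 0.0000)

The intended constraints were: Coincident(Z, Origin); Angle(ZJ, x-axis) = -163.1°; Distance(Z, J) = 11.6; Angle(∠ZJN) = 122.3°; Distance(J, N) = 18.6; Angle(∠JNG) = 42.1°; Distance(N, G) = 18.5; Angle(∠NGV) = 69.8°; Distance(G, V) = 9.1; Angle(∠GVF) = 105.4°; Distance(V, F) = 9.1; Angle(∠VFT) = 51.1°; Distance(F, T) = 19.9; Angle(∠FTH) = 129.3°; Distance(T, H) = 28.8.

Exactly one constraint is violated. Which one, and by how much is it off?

Distance(T, H) = 28.8 — off by 5.90.

Z = (0.00, 0.00) ✓; ZJ at -163.1° ✓; |ZJ| = 11.60 ✓; ∠ZJN = 122.3° ✓; |JN| = 18.60 ✓; ∠JNG = 42.10° ✓; |NG| = 18.50 ✓; ∠NGV = 69.80° ✓; |GV| = 9.100 ✓; ∠GVF = 105.4° ✓; |VF| = 9.100 ✓; ∠VFT = 51.10° ✓; |FT| = 19.90 ✓; ∠FTH = 129.3° ✓; |TH| = 22.90 ✗.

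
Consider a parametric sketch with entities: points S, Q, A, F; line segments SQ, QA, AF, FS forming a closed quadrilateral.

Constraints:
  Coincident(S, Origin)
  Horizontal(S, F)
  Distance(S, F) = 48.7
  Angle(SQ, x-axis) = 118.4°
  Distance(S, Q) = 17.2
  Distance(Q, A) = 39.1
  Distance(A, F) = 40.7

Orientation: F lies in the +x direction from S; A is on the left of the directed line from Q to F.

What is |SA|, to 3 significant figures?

42.8

Checks: SQ at 118.4° ✓; |QA| = 39.10 ✓; |AF| = 40.70 ✓.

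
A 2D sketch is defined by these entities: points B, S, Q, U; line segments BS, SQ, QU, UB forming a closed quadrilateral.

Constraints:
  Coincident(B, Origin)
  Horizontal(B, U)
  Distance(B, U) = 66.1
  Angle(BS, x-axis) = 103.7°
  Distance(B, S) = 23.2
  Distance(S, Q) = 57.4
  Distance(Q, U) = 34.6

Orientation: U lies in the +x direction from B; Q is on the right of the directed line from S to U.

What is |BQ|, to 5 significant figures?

39.873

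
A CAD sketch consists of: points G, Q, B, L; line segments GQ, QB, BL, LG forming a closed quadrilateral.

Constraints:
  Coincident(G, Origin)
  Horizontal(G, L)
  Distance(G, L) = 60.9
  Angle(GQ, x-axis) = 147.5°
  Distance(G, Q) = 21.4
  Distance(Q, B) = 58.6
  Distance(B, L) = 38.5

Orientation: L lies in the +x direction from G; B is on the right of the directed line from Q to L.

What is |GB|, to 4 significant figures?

37.25

Checks: |QB| = 58.60 ✓; |BL| = 38.50 ✓.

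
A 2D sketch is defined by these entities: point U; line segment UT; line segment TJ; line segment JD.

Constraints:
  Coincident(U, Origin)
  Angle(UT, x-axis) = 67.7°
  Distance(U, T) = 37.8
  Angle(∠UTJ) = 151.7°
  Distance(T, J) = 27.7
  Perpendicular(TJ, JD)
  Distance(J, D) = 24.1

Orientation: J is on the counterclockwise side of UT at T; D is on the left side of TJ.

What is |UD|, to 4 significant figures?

61.29

∠UTJ = 151.7°, so TJ runs at 67.7° + (180° − 151.7°) = 96.00° from the x-axis; with |TJ| = 27.7, J = T + 27.7·(cos 96.00°, sin 96.00°) = (11.45, 62.52). TJ ⟂ JD; with |JD| = 24.1 on the left of TJ, D = J + 24.1·(-0.9945, -0.1045) = (-12.52, 60.00). Then |UD| = |D − U| = 61.29.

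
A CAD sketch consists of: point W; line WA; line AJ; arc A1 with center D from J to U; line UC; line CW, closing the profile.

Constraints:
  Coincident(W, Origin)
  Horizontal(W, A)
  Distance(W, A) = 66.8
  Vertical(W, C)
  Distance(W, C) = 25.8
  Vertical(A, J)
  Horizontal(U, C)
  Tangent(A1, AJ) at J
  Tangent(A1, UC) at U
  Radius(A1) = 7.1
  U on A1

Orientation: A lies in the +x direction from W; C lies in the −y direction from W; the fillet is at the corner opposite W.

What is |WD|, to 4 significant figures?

62.56

W is at the origin; WA is horizontal with |WA| = 66.8 and A on the +x side, so A = (66.80, 0.000). WC is vertical with |WC| = 25.8 and C on the −y side, so C = (0.000, -25.80). The virtual corner opposite W is at (66.80, -25.80). Tangency of A1 to AJ means the radius DJ is perpendicular to AJ and the tangent condition forces DU to be normal to UC, with radius 7.1, so the center D sits 7.1 in from both sides at D = (59.70, -18.70). Then |WD| = |D − W| = 62.56.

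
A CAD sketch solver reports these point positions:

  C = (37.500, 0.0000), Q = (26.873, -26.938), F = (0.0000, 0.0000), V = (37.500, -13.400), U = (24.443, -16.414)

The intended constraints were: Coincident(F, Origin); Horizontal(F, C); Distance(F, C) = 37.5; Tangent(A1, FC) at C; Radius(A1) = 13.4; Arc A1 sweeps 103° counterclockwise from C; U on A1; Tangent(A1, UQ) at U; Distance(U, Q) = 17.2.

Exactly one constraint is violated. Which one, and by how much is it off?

Distance(U, Q) = 17.2 — off by 6.40.

F = (0.00, 0.00) ✓; F.y = 0.00, C.y = 0.00 ✓; |FC| = 37.50 ✓; ∠(VC, CF) = 90.00° ✓; |VC| = 13.40 ✓; bearing(V→U) − bearing(V→C) = 103.0° ✓; |VU| = 13.40 ✓; ∠(VU, UQ) = 90.00° ✓; |UQ| = 10.80 ✗.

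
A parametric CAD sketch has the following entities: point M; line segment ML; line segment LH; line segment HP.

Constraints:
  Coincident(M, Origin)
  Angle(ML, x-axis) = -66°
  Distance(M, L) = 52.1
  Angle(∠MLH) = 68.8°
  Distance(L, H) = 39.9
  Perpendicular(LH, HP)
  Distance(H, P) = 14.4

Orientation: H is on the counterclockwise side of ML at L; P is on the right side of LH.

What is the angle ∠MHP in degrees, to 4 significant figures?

156.6°

M is at the origin; ML runs at -66.0° with length 52.1, so L = 52.1·(cos -66.0°, sin -66.0°) = (21.19, -47.60). ∠MLH = 68.8°, so LH runs at -66.0° + (180° − 68.8°) = 45.20° from the x-axis; with |LH| = 39.9, H = L + 39.9·(cos 45.20°, sin 45.20°) = (49.31, -19.28). LH is perpendicular to HP; with |HP| = 14.4 on the right of LH, P = H + 14.4·(0.7096, -0.7046) = (59.52, -29.43). Then cos ∠MHP = HM·HP / (|HM||HP|), giving 156.6°.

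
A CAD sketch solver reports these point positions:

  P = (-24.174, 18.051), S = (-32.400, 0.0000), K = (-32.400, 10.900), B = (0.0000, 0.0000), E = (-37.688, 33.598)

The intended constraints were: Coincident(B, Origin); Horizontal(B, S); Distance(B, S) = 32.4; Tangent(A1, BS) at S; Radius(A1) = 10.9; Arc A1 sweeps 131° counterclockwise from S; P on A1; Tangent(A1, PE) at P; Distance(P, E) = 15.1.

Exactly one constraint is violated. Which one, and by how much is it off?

Distance(P, E) = 15.1 — off by 5.50.

B = (0.00, 0.00) ✓; B.y = 0.00, S.y = 0.00 ✓; |BS| = 32.40 ✓; ∠(KS, SB) = 90.00° ✓; |KS| = 10.90 ✓; bearing(K→P) − bearing(K→S) = 131.0° ✓; |KP| = 10.90 ✓; ∠(KP, PE) = 90.00° ✓; |PE| = 20.60 ✗.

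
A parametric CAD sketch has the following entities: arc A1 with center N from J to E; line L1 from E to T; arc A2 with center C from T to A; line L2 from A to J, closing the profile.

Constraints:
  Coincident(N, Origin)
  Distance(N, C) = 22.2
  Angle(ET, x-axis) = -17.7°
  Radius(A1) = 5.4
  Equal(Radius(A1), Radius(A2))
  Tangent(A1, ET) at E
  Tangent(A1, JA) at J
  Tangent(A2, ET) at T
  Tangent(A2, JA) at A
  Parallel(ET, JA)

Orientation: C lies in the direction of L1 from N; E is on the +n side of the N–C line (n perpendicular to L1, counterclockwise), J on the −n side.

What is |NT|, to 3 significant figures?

22.8

The slot axis is L1's direction at -17.7°, so u = (cos -17.7°, sin -17.7°) = (0.953, -0.304) and n = (−sin -17.7°, cos -17.7°) = (0.304, 0.953). N is at the origin and C lies 22.2 along u from N, so C = 22.2·u = (21.1, -6.75). Tangency of A1 to both parallel lines with radius 5.4 puts E and J at N ± 5.4·n: E = (1.64, 5.14), J = (-1.64, -5.14). Equal radii place T and A the same way about C: T = C + 5.4·n = (22.8, -1.61), A = C − 5.4·n = (19.5, -11.9). Then |NT| = |T − N| = 22.8.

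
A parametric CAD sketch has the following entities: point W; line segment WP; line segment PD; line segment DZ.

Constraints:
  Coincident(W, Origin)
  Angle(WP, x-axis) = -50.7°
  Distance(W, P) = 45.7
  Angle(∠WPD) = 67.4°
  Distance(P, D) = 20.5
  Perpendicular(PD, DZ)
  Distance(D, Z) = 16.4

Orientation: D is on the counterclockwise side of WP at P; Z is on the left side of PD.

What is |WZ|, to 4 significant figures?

25.96

∠WPD = 67.4°, so PD runs at -50.7° + (180° − 67.4°) = 61.90° from the x-axis; with |PD| = 20.5, D = P + 20.5·(cos 61.90°, sin 61.90°) = (38.60, -17.28). PD ⟂ DZ; with |DZ| = 16.4 on the left of PD, Z = D + 16.4·(-0.8821, 0.4710) = (24.13, -9.556). Then |WZ| = |Z − W| = 25.96.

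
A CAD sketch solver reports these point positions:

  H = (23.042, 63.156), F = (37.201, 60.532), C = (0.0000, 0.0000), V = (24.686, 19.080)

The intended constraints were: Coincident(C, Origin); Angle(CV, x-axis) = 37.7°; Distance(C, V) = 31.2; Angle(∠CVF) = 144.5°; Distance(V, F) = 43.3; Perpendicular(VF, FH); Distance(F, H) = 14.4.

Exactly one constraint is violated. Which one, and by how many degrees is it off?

Perpendicular(VF, FH) — off by 6.30°.

C = (0.00, 0.00) ✓; CV at 37.70° ✓; |CV| = 31.20 ✓; ∠CVF = 144.5° ✓; |VF| = 43.30 ✓; ∠(VF, FH) = 96.30° ✗; |FH| = 14.40 ✓.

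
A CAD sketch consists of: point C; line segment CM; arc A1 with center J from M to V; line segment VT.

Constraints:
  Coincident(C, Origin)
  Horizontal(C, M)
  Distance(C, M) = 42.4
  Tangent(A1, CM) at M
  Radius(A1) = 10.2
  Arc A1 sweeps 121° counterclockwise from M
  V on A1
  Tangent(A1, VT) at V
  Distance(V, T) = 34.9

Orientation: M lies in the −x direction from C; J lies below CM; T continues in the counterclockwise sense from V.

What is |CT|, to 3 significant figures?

56.2

On A1, M sits at bearing 90° from J; a 121° counterclockwise sweep puts V at bearing 211°, so V = J + 10.2·(cos 211°, sin 211°) = (-51.1, -15.5). Since A1 is tangent to VT there, JV ⟂ VT, so VT runs along (−sin 211°, cos 211°); with |VT| = 34.9, T = (-33.2, -45.4). Then |CT| = |T − C| = 56.2.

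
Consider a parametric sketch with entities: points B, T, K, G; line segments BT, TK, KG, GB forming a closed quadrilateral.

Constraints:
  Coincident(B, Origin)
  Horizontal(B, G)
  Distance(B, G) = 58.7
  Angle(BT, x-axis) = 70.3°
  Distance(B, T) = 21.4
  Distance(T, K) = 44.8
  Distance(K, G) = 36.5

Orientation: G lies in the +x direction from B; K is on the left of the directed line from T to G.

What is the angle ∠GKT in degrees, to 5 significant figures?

85.044°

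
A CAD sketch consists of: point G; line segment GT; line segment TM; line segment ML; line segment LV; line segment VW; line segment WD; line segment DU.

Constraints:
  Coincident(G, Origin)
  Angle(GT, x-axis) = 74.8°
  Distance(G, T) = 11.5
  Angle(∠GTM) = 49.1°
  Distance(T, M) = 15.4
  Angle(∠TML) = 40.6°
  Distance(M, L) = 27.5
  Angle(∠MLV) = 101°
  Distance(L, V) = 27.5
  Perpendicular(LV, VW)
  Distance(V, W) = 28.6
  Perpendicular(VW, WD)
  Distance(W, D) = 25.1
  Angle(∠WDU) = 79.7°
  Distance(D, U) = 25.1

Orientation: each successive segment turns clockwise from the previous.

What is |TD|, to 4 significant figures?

12.01

G is at the origin; GT runs at 74.8° with length 11.5, so T = (3.015, 11.10). ∠GTM = 49.1° gives TM at -56.10° from the x-axis; with |TM| = 15.4, M = (11.60, -1.684). ∠TML = 40.6° gives ML at 164.5° from the x-axis; with |ML| = 27.5, L = (-14.90, 5.665). ∠MLV = 101.0° gives LV at 85.50° from the x-axis; with |LV| = 27.5, V = (-12.74, 33.08). LV ⟂ VW, so VW runs at -4.500°; with |VW| = 28.6, W = (15.77, 30.84). VW is perpendicular to WD, so WD runs at -94.50°; with |WD| = 25.1, D = (13.80, 5.813). Then |TD| = |D − T| = 12.01.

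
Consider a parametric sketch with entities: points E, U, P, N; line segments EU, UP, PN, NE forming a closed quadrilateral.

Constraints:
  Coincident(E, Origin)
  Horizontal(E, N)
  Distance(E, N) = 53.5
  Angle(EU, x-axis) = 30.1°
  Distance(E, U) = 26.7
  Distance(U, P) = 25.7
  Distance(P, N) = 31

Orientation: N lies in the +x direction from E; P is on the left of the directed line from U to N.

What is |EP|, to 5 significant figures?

52.270

Checks: |UP| = 25.70 ✓; |PN| = 31.00 ✓.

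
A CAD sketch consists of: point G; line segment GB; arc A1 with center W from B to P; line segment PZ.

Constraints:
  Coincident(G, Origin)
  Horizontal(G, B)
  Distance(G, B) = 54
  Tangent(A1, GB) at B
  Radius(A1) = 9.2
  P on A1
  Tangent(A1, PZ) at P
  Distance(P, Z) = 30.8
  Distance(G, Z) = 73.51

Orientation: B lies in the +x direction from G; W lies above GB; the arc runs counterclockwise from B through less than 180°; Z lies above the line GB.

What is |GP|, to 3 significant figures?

63.9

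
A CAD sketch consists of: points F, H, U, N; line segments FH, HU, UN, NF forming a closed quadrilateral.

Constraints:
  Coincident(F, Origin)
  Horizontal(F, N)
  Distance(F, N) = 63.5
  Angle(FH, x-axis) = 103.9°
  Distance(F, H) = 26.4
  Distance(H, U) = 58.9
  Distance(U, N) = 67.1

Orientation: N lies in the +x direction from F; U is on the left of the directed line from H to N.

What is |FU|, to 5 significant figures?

74.045

Checks: |HU| = 58.90 ✓; |UN| = 67.10 ✓.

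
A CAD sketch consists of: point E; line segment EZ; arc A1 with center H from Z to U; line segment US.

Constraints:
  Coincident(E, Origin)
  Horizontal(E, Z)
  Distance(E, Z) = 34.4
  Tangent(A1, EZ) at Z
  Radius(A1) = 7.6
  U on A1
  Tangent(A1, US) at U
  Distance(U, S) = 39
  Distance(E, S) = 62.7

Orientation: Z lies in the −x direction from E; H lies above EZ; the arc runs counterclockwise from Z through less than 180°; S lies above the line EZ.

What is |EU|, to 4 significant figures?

29.28

E is at the origin; EZ is horizontal with |EZ| = 34.4 and Z on the −x side, so Z = (-34.40, 0.000). A1 meets EZ tangentially, so HZ is at right angles to EZ, so H = Z + (0, 7.6) = (-34.40, 7.600). Since HU ⟂ US (tangency), |HS| = √(7.6² + 39.0²) = 39.73 regardless of where U sits on A1. So S lies on both circle(E, 62.7) and circle(H, 39.73); the above-EZ intersection is S = (-41.94, 46.61). U is the foot of the tangent from S: U = (-27.35, 10.44).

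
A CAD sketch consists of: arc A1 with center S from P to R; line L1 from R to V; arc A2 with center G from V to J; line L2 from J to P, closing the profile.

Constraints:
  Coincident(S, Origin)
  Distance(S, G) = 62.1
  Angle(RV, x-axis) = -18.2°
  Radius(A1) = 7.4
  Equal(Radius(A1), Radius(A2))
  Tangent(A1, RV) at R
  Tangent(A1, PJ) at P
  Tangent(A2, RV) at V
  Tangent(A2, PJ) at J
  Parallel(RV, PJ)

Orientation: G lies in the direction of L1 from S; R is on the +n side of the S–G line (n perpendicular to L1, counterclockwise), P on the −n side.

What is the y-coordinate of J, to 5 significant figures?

-26.426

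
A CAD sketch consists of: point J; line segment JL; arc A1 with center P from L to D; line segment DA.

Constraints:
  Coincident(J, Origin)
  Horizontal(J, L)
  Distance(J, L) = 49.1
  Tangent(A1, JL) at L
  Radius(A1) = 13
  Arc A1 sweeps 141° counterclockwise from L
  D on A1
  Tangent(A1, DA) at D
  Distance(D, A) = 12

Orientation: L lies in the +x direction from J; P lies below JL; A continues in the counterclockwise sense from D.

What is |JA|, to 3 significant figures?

58.9

On A1, L sits at bearing 90° from P; a 141° counterclockwise sweep puts D at bearing 231°, so D = P + 13.0·(cos 231°, sin 231°) = (40.9, -23.1). Tangency of A1 to DA means the radius PD is perpendicular to DA, so DA runs along (−sin 231°, cos 231°); with |DA| = 12.0, A = (50.2, -30.7). Then |JA| = |A − J| = 58.9.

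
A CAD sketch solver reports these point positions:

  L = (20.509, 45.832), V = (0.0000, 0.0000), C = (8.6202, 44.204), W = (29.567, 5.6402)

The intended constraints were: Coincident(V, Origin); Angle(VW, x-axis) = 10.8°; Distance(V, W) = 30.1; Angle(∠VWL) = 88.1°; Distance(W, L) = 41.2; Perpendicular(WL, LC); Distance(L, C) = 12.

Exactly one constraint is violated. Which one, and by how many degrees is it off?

Perpendicular(WL, LC) — off by 4.90°.

V = (0.00, 0.00) ✓; VW at 10.80° ✓; |VW| = 30.10 ✓; ∠VWL = 88.10° ✓; |WL| = 41.20 ✓; ∠(WL, LC) = 85.10° ✗; |LC| = 12.00 ✓.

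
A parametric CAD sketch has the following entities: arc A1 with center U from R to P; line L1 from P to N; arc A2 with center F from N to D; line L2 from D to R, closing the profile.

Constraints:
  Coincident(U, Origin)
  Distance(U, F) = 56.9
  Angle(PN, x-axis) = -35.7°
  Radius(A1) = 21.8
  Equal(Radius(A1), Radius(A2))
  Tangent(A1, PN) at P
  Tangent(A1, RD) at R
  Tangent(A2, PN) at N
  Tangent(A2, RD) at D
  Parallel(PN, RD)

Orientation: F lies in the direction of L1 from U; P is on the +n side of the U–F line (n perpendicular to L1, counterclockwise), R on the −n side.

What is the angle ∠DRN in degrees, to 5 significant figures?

37.461°

Tangency of A1 to both parallel lines with radius 21.8 puts P and R at U ± 21.8·n: P = (12.721, 17.703), R = (-12.721, -17.703). Equal radii place N and D the same way about F: N = F + 21.8·n = (58.929, -15.500), D = F − 21.8·n = (33.486, -50.907). Then cos ∠DRN = RD·RN / (|RD||RN|), giving 37.461°.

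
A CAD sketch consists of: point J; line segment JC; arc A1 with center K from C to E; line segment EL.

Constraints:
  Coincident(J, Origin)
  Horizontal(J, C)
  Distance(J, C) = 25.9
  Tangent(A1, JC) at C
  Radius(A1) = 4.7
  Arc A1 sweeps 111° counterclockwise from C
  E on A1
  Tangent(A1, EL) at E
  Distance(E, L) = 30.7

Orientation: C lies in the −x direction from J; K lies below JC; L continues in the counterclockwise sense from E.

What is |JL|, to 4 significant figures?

40.00

J is at the origin; JC is horizontal with |JC| = 25.9 and C on the −x side, so C = (-25.90, 0.000). Tangency of A1 to JC means the radius KC is perpendicular to JC, so K = C + (0, -4.7) = (-25.90, -4.700). On A1, C sits at bearing 90° from K; a 111° counterclockwise sweep puts E at bearing 201°, so E = K + 4.7·(cos 201°, sin 201°) = (-30.29, -6.384). Since A1 is tangent to EL there, KE ⟂ EL, so EL runs along (−sin 201°, cos 201°); with |EL| = 30.7, L = (-19.29, -35.05). Then |JL| = |L − J| = 40.00.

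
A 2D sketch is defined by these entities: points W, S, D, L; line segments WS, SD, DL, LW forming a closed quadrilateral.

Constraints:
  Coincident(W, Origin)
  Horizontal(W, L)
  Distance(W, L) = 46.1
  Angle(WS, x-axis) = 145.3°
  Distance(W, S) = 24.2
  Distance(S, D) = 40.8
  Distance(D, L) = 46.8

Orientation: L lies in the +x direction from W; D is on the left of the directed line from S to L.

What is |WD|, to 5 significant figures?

38.027

Checks: |WL| = 46.10 ✓; |WS| = 24.20 ✓; |SD| = 40.80 ✓; |DL| = 46.80 ✓.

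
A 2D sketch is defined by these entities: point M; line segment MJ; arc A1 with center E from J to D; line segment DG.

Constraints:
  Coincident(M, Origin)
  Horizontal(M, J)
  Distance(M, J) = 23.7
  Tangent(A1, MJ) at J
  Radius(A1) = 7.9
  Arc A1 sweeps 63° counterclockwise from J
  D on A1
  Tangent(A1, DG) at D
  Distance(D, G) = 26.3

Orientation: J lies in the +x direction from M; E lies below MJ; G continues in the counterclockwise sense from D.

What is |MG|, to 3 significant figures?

28.1

M is at the origin; MJ is horizontal with |MJ| = 23.7 and J on the +x side, so J = (23.7, 0.00). Since A1 is tangent to MJ there, EJ ⟂ MJ, so E = J + (0, -7.9) = (23.7, -7.90). On A1, J sits at bearing 90° from E; a 63° counterclockwise sweep puts D at bearing 153°, so D = E + 7.9·(cos 153°, sin 153°) = (16.7, -4.31). Since A1 is tangent to DG there, ED ⟂ DG, so DG runs along (−sin 153°, cos 153°); with |DG| = 26.3, G = (4.72, -27.7). Then |MG| = |G − M| = 28.1.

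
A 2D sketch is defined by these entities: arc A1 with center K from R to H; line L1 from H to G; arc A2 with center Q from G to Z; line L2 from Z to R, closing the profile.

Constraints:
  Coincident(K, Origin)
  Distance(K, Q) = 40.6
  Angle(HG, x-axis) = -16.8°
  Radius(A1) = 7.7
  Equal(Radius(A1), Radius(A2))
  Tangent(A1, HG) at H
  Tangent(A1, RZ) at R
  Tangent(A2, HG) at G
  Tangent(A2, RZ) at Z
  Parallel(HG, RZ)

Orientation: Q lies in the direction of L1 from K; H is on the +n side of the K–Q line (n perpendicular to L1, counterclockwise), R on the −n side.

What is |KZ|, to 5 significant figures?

41.324

The slot axis is L1's direction at -16.8°, so u = (cos -16.8°, sin -16.8°) = (0.95732, -0.28903) and n = (−sin -16.8°, cos -16.8°) = (0.28903, 0.95732). K is at the origin and Q lies 40.6 along u from K, so Q = 40.6·u = (38.867, -11.735). Tangency of A1 to both parallel lines with radius 7.7 puts H and R at K ± 7.7·n: H = (2.2255, 7.3714), R = (-2.2255, -7.3714). Equal radii place G and Z the same way about Q: G = Q + 7.7·n = (41.093, -4.3633), Z = Q − 7.7·n = (36.642, -19.106). Then |KZ| = |Z − K| = 41.324.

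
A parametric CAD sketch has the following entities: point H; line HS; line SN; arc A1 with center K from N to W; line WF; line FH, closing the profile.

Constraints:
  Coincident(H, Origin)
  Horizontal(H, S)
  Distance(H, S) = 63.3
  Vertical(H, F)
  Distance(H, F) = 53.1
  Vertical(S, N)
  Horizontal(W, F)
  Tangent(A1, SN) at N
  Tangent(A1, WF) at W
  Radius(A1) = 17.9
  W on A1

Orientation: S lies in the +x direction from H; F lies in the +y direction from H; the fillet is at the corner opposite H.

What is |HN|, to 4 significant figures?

72.43

H is at the origin; H and S share the same y with |HS| = 63.3 and S on the +x side, so S = (63.30, 0.000). HF is vertical with |HF| = 53.1 and F on the +y side, so F = (0.000, 53.10). The virtual corner opposite H is at (63.30, 53.10). Tangency of A1 to SN means the radius KN is perpendicular to SN and tangency of A1 to WF means the radius KW is perpendicular to WF, with radius 17.9, so the center K sits 17.9 in from both sides at K = (45.40, 35.20). That places the tangent points at N = (63.30, 35.20) on SN and W = (45.40, 53.10) on WF. Then |HN| = |N − H| = 72.43.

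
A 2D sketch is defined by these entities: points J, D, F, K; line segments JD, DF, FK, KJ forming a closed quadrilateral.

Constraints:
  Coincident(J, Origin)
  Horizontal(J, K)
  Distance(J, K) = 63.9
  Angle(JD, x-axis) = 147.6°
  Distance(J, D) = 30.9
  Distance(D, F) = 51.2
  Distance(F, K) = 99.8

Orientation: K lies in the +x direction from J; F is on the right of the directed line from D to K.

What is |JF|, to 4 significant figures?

45.56

Checks: |DF| = 51.20 ✓; |FK| = 99.80 ✓.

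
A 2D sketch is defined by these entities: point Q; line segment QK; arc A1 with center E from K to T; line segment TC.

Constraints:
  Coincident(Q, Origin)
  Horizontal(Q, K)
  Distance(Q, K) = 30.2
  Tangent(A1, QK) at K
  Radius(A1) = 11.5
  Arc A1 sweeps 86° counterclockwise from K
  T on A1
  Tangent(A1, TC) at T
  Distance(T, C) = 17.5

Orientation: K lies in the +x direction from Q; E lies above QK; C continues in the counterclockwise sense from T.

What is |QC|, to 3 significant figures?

51.3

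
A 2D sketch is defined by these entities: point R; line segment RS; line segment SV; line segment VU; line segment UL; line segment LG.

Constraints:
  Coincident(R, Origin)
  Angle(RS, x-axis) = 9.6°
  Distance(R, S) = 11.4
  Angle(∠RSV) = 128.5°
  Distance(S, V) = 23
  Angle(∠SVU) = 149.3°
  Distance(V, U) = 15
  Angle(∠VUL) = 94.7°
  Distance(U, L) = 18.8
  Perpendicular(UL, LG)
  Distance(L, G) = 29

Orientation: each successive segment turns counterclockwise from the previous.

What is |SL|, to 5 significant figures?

36.984

R is at the origin; RS runs at 9.6° with length 11.4, so S = (11.240, 1.9012). ∠RSV = 128.5° gives SV at 61.100° from the x-axis; with |SV| = 23.0, V = (22.356, 22.037). ∠SVU = 149.3° gives VU at 91.800° from the x-axis; with |VU| = 15.0, U = (21.885, 37.029). ∠VUL = 94.7° gives UL at 177.10° from the x-axis; with |UL| = 18.8, L = (3.1088, 37.981). Then |SL| = |L − S| = 36.984.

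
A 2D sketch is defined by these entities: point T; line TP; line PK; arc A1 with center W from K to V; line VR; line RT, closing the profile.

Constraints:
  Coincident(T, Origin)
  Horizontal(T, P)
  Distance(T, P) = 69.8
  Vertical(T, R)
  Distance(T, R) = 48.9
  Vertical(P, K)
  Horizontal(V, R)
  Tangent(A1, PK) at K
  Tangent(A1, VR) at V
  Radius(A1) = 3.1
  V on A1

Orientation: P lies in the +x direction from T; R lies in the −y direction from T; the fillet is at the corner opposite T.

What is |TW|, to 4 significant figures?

80.91

T is at the origin; T and P share the same y with |TP| = 69.8 and P on the +x side, so P = (69.80, 0.000). T and R share the same x with |TR| = 48.9 and R on the −y side, so R = (0.000, -48.90). The virtual corner opposite T is at (69.80, -48.90). Tangency of A1 to PK means the radius WK is perpendicular to PK and A1 meets VR tangentially, so WV is at right angles to VR, with radius 3.1, so the center W sits 3.1 in from both sides at W = (66.70, -45.80). Then |TW| = |W − T| = 80.91.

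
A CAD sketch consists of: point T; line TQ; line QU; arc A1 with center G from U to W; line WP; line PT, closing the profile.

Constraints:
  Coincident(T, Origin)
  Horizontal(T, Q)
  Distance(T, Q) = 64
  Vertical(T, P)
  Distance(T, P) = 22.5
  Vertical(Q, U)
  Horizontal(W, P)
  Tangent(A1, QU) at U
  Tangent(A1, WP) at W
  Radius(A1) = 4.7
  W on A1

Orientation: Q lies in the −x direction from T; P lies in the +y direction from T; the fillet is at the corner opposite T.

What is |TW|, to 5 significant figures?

63.425

T is at the origin; T and Q share the same y with |TQ| = 64.0 and Q on the −x side, so Q = (-64.000, 0.0000). TP is vertical with |TP| = 22.5 and P on the +y side, so P = (0.0000, 22.500). The virtual corner opposite T is at (-64.000, 22.500). The tangent condition forces GU to be normal to QU and since A1 is tangent to WP there, GW ⟂ WP, with radius 4.7, so the center G sits 4.7 in from both sides at G = (-59.300, 17.800). That places the tangent points at U = (-64.000, 17.800) on QU and W = (-59.300, 22.500) on WP. Then |TW| = |W − T| = 63.425.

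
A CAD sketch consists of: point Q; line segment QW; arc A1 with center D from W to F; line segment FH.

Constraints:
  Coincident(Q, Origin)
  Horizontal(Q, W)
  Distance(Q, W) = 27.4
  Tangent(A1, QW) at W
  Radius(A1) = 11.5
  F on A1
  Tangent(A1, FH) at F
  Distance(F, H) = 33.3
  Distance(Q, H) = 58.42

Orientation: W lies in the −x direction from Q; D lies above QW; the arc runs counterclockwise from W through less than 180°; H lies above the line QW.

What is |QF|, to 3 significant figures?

25.4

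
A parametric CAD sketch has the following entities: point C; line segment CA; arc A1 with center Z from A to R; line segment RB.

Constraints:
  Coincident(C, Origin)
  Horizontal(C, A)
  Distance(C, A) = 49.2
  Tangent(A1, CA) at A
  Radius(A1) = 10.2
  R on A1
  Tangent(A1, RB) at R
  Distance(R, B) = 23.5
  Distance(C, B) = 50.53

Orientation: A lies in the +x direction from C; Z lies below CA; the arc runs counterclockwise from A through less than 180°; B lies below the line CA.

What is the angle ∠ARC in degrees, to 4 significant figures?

122.1°

Checks: |ZA| = 10.20 ✓; |ZR| = 10.20 ✓; ∠(ZR, RB) = 90.00° ✓; |RB| = 23.50 ✓; |CB| = 50.53 ✓.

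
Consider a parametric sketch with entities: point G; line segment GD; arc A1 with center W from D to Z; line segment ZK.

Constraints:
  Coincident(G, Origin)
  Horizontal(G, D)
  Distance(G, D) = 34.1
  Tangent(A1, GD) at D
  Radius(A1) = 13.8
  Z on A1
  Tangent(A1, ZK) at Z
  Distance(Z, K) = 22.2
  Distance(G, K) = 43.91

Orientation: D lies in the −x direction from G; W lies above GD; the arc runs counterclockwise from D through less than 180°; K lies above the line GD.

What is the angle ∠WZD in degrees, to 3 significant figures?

41.7°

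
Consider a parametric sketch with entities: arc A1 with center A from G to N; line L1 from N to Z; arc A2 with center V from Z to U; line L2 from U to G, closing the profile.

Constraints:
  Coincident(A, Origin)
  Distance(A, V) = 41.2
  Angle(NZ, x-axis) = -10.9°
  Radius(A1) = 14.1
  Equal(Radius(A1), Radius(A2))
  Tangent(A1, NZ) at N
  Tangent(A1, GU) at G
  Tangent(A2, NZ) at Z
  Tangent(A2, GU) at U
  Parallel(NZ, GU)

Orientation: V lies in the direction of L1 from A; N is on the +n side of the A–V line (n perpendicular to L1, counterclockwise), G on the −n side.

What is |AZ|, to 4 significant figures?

43.55

The slot axis is L1's direction at -10.9°, so u = (cos -10.9°, sin -10.9°) = (0.9820, -0.1891) and n = (−sin -10.9°, cos -10.9°) = (0.1891, 0.9820). A is at the origin and V lies 41.2 along u from A, so V = 41.2·u = (40.46, -7.791). Tangency of A1 to both parallel lines with radius 14.1 puts N and G at A ± 14.1·n: N = (2.666, 13.85), G = (-2.666, -13.85). Equal radii place Z and U the same way about V: Z = V + 14.1·n = (43.12, 6.055), U = V − 14.1·n = (37.79, -21.64). Then |AZ| = |Z − A| = 43.55.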